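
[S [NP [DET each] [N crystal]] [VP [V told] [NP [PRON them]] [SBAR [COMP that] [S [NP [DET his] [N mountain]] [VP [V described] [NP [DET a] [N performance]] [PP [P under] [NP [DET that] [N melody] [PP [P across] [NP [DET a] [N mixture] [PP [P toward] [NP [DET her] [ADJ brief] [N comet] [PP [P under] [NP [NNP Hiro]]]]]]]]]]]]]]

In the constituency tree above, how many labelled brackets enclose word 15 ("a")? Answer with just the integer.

10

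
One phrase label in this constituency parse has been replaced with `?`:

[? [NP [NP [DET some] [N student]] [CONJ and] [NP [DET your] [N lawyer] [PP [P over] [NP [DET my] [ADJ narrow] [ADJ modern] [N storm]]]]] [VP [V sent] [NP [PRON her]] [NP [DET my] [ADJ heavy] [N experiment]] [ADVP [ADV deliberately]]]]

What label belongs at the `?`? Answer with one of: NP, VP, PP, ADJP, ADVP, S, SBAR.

S

Looking at what the `?` directly dominates — NP, VP — this is a clause (S).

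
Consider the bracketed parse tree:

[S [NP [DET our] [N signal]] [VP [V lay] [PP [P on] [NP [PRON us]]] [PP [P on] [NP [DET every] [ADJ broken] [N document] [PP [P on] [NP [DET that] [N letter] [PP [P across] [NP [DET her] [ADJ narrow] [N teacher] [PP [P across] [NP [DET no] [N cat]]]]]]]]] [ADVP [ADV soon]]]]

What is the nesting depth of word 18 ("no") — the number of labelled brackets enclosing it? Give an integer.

The word sits inside DET, which is inside NP, inside PP, inside NP, inside PP, inside NP, inside PP, inside NP, inside PP, inside VP, inside S — 11 brackets in all.

11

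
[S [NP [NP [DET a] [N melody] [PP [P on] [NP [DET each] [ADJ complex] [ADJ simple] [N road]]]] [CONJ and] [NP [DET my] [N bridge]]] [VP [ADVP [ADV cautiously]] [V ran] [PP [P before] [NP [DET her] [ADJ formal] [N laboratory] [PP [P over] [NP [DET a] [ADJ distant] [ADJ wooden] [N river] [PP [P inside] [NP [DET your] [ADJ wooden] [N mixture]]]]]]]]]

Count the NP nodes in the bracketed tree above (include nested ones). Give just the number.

7

Scanning left to right, an opening `[NP` appears at word positions 1, 1, 4, 9, 14, 18, 23 — 7 in total.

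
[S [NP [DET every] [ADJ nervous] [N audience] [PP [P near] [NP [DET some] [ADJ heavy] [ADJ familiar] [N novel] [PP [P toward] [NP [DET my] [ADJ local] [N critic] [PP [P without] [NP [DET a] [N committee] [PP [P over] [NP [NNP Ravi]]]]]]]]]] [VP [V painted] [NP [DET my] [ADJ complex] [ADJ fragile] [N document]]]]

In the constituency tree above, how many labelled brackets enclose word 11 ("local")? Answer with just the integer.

7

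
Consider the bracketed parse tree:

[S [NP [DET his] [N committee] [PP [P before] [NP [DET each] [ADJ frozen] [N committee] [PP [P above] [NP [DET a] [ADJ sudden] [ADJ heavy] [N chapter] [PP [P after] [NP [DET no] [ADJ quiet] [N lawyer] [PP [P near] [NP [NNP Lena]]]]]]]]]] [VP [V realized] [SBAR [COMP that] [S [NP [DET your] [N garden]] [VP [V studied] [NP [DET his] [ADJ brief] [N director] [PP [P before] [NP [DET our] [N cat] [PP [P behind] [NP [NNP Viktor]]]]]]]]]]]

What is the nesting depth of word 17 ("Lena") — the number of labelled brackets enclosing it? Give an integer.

11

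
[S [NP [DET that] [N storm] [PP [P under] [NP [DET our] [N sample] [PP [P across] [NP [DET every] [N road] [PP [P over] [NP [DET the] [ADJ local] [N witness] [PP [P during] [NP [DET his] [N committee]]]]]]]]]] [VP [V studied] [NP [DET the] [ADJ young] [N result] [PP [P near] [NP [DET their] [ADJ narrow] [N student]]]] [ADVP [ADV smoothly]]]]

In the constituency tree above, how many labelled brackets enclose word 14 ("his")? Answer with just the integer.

The word sits inside DET, which is inside NP, inside PP, inside NP, inside PP, inside NP, inside PP, inside NP, inside PP, inside NP, inside S — 11 brackets in all.

11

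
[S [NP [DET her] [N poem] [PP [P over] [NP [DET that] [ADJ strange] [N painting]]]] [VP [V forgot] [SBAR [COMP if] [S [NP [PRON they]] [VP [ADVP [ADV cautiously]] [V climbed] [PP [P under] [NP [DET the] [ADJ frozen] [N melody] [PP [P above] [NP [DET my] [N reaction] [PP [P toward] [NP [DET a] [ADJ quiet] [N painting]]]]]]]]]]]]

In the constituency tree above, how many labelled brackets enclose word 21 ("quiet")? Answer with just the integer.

Counting open brackets not yet closed at "quiet": [S [VP [SBAR [S [VP [PP [NP [PP [NP [PP [NP [ADJ = 12.

12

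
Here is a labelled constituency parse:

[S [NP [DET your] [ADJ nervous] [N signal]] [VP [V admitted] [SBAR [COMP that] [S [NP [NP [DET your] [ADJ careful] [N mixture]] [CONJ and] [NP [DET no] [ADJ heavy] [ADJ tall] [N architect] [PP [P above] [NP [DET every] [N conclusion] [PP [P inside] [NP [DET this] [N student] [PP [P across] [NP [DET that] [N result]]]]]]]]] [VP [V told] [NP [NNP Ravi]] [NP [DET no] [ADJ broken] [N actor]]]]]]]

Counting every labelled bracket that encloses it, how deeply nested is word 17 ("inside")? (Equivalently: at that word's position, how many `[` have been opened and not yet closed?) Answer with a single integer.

Counting open brackets not yet closed at "inside": [S [VP [SBAR [S [NP [NP [PP [NP [PP [P = 10.

10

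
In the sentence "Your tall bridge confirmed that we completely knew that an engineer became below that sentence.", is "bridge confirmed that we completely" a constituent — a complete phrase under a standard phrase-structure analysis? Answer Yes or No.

The sequence begins inside the noun phrase "your tall bridge" and ends inside the verb phrase "confirmed that we completely knew that an engineer became below that sentence"; it crosses a phrase boundary, so no single node in the tree spans exactly those words.

No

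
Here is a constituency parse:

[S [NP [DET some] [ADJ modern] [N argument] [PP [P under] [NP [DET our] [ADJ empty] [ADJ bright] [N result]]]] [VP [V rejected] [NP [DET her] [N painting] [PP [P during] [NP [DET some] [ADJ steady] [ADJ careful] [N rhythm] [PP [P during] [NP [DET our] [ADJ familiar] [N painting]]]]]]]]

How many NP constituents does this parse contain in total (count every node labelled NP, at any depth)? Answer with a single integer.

5

Scanning left to right, an opening `[NP` appears at word positions 1, 5, 10, 13, 18 — 5 in total.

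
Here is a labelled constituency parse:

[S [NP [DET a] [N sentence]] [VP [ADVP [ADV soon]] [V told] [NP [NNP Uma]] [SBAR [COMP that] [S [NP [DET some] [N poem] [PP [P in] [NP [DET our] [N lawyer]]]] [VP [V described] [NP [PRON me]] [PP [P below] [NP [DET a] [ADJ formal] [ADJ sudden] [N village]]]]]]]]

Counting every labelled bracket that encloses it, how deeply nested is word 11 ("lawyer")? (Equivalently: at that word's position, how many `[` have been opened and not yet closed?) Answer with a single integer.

Path from the root down to the word: S → VP → SBAR → S → NP → PP → NP → N. That is 8 enclosing brackets.

8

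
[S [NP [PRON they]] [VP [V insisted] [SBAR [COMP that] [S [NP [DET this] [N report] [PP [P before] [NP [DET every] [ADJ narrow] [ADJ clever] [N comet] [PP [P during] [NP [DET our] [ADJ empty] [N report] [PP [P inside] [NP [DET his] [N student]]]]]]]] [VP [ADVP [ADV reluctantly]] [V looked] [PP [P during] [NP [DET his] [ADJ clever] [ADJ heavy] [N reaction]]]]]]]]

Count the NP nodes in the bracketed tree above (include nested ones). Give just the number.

Scanning left to right, an opening `[NP` appears at word positions 1, 4, 7, 12, 16, 21 — 6 in total.

6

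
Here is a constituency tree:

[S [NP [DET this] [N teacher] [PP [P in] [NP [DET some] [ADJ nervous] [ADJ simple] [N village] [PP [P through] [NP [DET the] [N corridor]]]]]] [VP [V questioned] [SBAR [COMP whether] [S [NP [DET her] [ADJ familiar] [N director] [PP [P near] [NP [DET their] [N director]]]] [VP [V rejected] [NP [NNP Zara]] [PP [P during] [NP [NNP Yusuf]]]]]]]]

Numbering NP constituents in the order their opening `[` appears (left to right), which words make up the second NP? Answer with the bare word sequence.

some nervous simple village through the corridor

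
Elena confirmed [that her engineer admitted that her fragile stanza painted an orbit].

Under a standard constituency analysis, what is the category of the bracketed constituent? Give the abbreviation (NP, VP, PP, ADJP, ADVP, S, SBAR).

SBAR

The bracketed span "that her engineer admitted that her fragile stanza painted an orbit" is headed by "that", making it a subordinate clause (SBAR).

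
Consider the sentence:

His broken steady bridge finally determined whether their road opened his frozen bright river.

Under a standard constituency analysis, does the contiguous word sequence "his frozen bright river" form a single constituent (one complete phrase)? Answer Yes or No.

Yes

"his frozen bright river" is exactly the noun phrase [NP his frozen bright river], a complete constituent.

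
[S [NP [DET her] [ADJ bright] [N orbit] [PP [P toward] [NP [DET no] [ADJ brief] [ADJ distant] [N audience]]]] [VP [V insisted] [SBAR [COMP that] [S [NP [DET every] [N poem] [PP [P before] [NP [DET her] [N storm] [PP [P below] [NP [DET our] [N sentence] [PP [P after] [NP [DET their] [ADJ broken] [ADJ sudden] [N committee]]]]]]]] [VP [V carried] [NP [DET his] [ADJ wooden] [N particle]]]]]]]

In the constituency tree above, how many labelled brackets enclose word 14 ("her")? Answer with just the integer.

Counting open brackets not yet closed at "her": [S [VP [SBAR [S [NP [PP [NP [DET = 8.

8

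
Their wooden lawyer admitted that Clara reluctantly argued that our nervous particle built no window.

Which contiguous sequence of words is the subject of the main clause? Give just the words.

their wooden lawyer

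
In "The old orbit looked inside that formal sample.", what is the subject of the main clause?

the old orbit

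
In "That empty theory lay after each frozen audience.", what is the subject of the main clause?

In the main clause the verb is "lay"; the NP preceding it, "that empty theory", is the subject.

that empty theory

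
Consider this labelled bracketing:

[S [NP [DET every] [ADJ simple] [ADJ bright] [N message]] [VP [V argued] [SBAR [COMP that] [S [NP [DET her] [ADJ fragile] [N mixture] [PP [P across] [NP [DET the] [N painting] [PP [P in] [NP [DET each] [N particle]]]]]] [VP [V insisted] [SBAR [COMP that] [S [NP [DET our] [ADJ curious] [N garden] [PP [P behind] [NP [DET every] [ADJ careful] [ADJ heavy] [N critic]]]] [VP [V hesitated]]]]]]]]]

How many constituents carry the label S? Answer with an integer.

3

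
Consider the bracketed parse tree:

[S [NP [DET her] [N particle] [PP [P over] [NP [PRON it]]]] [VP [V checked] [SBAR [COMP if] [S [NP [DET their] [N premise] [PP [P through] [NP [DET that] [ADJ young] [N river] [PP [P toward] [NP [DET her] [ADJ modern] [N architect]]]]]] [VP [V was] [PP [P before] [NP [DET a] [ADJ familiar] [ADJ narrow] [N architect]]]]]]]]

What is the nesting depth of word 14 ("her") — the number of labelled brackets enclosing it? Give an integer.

The word sits inside DET, which is inside NP, inside PP, inside NP, inside PP, inside NP, inside S, inside SBAR, inside VP, inside S — 10 brackets in all.

10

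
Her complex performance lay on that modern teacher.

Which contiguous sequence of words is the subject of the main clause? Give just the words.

"her complex performance" is the NP that combines with the VP headed by "lay" to form the main clause — the subject.

her complex performance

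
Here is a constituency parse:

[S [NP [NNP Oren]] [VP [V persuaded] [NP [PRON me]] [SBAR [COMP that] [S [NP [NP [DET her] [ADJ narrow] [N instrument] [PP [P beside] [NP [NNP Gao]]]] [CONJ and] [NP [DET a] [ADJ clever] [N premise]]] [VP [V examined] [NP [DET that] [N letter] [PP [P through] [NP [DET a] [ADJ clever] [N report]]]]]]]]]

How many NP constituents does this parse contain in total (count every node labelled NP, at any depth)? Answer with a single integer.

8

The NP constituents are: [NP Oren]; [NP me]; [NP her narrow instrument beside Gao and a clever premise]; [NP her narrow instrument beside Gao]; [NP Gao]; [NP a clever premise] …. Total: 8.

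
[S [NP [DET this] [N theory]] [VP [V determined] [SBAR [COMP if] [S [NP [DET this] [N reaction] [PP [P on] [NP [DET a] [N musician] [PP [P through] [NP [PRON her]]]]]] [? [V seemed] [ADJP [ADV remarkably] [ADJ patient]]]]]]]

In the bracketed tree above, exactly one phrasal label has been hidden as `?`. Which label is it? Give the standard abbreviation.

VP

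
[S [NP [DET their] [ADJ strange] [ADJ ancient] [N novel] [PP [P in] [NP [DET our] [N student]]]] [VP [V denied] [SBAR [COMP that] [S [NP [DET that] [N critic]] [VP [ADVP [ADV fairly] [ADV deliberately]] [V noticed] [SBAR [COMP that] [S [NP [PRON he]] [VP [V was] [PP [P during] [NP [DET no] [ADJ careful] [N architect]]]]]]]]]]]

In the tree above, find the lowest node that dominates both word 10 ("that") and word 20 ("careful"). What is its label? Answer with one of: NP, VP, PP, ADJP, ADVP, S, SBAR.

S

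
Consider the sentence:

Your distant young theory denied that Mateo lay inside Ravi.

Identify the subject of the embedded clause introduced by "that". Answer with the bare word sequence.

Mateo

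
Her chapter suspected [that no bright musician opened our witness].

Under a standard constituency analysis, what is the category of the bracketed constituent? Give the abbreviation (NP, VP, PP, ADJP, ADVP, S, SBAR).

SBAR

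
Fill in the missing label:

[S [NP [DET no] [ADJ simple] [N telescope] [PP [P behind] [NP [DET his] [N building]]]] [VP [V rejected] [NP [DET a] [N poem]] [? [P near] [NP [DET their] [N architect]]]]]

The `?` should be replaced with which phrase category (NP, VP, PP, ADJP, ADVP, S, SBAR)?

A constituent whose immediate children are P 'near', NP is a prepositional phrase: PP.

PP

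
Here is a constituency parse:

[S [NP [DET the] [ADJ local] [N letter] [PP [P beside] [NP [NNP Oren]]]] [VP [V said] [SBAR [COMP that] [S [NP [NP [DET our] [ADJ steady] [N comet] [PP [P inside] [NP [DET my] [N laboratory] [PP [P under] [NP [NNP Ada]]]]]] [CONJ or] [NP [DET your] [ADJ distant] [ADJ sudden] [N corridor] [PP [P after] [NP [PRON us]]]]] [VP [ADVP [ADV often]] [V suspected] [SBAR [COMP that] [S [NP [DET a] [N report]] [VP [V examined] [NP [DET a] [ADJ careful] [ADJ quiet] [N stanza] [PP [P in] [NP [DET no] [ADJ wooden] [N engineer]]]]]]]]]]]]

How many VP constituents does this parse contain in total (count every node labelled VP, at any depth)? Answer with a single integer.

3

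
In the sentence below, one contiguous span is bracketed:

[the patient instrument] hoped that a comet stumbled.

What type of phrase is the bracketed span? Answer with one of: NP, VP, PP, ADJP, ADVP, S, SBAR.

NP

"instrument" is the head of the bracketed span, so the span is a noun phrase: NP.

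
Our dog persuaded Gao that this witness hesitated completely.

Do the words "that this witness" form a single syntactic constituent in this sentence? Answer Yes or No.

The sequence begins inside the complementizer "that" and ends inside the clause "this witness hesitated completely"; it crosses a phrase boundary, so no single node in the tree spans exactly those words.

No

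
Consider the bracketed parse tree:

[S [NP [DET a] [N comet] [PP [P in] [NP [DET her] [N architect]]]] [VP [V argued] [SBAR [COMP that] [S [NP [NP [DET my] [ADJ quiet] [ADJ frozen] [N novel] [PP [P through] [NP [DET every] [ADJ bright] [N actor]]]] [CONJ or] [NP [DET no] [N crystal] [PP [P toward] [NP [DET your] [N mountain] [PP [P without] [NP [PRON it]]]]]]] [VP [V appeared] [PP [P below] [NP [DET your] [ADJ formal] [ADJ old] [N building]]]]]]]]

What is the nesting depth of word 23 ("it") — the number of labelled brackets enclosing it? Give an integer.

Path from the root down to the word: S → VP → SBAR → S → NP → NP → PP → NP → PP → NP → PRON. That is 11 enclosing brackets.

11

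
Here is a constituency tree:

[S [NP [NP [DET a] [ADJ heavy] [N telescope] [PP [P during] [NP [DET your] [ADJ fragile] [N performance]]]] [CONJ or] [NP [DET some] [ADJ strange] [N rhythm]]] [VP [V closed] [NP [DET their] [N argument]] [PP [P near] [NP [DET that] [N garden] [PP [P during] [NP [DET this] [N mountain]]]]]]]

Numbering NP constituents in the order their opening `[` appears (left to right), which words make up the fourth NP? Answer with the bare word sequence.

some strange rhythm

The NP opening brackets appear, in order, over: "a heavy telescope during your fragile performance or some strange rhythm"; "a heavy telescope during your fragile performance"; "your fragile performance"; "some strange rhythm"; "their argument"; "that garden during this mountain"; "this mountain". The fourth one spans "some strange rhythm".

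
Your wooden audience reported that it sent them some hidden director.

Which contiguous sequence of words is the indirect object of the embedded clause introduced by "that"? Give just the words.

them

Within the embedded clause introduced by "that", the indirect object of "sent" is "them".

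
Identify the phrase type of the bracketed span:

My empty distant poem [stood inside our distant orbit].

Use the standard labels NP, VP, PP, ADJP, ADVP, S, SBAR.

The bracketed span "stood inside our distant orbit" is headed by "stood", making it a verb phrase (VP).

VP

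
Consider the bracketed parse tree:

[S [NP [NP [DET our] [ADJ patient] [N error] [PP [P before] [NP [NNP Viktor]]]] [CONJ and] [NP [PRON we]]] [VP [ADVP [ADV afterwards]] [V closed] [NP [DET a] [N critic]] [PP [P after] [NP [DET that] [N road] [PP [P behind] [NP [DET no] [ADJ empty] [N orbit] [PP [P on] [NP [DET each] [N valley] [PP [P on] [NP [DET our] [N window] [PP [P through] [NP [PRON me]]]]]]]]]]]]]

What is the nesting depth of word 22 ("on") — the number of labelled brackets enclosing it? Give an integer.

The word sits inside P, which is inside PP, inside NP, inside PP, inside NP, inside PP, inside NP, inside PP, inside VP, inside S — 10 brackets in all.

10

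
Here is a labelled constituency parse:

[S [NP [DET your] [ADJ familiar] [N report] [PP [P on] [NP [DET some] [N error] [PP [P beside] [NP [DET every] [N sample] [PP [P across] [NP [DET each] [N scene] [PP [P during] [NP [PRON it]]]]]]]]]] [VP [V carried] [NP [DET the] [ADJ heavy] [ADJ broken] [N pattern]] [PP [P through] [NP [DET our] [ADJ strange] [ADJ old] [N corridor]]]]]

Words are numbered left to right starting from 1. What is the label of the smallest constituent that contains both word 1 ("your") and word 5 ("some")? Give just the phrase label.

Both words fall inside [NP your familiar report on some error beside every sample across each scene during it] (words 1–14), and no smaller constituent contains them both. Label: NP.

NP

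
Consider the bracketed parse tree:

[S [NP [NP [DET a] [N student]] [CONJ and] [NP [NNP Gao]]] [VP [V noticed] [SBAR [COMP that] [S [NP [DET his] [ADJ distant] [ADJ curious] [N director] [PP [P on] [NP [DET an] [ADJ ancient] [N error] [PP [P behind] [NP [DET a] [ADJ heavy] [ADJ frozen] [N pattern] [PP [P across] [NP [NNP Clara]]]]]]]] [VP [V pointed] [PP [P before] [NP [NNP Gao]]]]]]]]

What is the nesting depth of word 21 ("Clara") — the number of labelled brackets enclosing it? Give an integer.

12

Path from the root down to the word: S → VP → SBAR → S → NP → PP → NP → PP → NP → PP → NP → NNP. That is 12 enclosing brackets.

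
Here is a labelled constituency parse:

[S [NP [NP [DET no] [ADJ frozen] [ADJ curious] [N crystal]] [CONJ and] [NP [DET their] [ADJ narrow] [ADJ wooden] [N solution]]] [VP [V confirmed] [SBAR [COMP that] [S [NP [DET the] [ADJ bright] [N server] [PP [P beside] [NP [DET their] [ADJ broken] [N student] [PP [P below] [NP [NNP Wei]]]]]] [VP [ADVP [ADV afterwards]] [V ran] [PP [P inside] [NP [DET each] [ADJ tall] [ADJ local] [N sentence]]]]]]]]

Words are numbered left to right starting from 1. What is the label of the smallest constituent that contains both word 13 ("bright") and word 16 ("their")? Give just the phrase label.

Word 13 lies under S → VP → SBAR → S → NP → ADJ; word 16 lies under S → VP → SBAR → S → NP → PP → NP → DET. The lowest shared node is the NP.

NP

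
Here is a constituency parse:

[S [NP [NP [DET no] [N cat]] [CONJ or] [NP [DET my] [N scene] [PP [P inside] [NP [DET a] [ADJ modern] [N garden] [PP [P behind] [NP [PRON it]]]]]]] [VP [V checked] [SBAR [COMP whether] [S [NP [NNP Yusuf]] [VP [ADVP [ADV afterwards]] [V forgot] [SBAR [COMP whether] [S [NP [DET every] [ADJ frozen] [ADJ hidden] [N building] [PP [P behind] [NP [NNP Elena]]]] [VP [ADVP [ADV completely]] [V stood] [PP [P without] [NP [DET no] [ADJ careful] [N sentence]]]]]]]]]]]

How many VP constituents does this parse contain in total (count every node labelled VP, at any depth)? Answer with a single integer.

3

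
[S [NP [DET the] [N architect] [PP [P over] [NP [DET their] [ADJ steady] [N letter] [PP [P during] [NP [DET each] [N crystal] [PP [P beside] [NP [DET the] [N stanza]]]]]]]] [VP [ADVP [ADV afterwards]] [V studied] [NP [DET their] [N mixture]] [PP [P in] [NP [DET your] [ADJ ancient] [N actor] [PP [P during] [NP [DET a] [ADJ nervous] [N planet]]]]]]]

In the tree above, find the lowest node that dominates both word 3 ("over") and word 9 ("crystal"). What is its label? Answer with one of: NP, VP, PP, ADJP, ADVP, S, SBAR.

The smallest bracket enclosing both words is [PP over their steady letter during each crystal beside the stanza], so the label is PP.

PP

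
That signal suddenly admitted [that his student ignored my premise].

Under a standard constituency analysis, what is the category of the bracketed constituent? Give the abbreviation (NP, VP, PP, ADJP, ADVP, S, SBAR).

The span is built around the complementizer "that" — a subordinate clause (SBAR).

SBAR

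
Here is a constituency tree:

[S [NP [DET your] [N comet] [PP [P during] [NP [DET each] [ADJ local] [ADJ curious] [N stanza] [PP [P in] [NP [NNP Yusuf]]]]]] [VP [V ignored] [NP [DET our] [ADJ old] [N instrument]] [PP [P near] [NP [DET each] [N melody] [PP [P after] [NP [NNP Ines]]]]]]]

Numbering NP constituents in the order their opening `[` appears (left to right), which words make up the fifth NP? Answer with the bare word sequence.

each melody after Ines

In left-to-right order the NP constituents are "your comet during each local curious stanza in Yusuf"; "each local curious stanza in Yusuf"; "Yusuf"; "our old instrument"; "each melody after Ines"; "Ines". Number 5 is "each melody after Ines".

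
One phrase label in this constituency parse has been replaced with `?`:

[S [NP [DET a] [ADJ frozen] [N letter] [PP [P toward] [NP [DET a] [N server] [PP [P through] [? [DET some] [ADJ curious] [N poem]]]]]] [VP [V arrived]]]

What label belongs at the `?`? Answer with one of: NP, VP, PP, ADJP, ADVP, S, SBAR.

NP

Looking at what the `?` directly dominates — DET 'some', ADJ 'curious', N 'poem' — this is a noun phrase (NP).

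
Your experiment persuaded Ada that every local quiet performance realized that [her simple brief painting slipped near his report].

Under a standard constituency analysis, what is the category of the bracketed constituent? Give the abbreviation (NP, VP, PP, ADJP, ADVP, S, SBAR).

S

"slipped" is the head of the bracketed span, so the span is a clause: S.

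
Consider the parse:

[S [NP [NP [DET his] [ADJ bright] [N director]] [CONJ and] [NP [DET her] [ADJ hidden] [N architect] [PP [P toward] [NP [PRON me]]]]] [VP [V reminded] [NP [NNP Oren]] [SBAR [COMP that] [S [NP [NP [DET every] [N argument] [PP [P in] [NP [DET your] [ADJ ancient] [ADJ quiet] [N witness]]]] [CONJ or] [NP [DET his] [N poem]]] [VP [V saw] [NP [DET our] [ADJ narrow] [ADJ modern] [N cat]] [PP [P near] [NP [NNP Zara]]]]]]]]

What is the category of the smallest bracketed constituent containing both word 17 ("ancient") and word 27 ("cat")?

Both words fall inside [S every argument in your ancient quiet witness or his poem saw our narrow modern cat near Zara] (words 13–29), and no smaller constituent contains them both. Label: S.

S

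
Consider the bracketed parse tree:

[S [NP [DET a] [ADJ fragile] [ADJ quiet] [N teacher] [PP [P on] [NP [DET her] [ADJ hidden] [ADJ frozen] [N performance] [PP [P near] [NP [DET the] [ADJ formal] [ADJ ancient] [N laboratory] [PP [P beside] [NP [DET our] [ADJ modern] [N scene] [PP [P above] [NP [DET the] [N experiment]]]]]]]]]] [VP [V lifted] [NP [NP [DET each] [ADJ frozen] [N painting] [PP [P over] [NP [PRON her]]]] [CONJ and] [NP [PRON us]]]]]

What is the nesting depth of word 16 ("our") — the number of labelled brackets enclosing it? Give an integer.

Counting open brackets not yet closed at "our": [S [NP [PP [NP [PP [NP [PP [NP [DET = 9.

9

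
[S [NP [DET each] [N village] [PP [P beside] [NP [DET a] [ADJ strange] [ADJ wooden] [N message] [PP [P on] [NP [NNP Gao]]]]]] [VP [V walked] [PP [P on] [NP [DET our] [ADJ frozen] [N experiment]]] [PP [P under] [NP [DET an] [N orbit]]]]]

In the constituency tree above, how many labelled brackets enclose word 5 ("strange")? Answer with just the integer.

5

The word sits inside ADJ, which is inside NP, inside PP, inside NP, inside S — 5 brackets in all.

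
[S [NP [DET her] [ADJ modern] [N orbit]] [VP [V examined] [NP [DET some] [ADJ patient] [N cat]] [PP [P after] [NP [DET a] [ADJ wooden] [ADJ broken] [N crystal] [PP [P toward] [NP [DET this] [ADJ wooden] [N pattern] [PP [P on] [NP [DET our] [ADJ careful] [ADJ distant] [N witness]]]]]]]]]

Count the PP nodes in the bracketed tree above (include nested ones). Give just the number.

The PP constituents are: [PP after a wooden broken crystal toward this wooden pattern on our careful distant witness]; [PP toward this wooden pattern on our careful distant witness]; [PP on our careful distant witness]. Total: 3.

3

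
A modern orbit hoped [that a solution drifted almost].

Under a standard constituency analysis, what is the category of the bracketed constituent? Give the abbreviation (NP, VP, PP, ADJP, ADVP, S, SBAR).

SBAR

"that" is the head of the bracketed span, so the span is a subordinate clause: SBAR.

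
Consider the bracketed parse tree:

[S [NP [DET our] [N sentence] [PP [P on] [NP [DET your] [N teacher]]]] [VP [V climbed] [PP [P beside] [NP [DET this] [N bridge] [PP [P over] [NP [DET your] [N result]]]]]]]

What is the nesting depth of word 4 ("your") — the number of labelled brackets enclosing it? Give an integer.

Path from the root down to the word: S → NP → PP → NP → DET. That is 5 enclosing brackets.

5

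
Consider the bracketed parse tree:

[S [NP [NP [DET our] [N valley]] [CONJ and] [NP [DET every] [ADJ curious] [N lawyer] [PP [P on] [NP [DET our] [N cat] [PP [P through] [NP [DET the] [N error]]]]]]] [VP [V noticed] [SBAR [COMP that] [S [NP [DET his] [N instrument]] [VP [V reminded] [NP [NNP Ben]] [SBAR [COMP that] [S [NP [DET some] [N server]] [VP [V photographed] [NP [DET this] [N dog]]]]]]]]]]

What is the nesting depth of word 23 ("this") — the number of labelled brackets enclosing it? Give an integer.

10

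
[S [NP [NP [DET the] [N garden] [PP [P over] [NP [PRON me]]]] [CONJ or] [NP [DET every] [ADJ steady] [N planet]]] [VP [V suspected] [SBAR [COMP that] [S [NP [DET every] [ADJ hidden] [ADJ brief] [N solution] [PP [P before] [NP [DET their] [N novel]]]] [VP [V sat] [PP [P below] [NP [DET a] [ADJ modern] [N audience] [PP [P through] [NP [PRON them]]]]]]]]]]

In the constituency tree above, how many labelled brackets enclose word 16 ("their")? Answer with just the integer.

Counting open brackets not yet closed at "their": [S [VP [SBAR [S [NP [PP [NP [DET = 8.

8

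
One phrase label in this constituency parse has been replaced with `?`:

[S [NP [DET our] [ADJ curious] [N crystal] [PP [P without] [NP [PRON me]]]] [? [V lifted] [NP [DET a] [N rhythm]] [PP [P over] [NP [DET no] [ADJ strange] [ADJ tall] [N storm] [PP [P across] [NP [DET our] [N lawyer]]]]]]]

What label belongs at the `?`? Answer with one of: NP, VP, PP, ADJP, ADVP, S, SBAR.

VP

A constituent whose immediate children are V 'lifted', NP, PP is a verb phrase: VP.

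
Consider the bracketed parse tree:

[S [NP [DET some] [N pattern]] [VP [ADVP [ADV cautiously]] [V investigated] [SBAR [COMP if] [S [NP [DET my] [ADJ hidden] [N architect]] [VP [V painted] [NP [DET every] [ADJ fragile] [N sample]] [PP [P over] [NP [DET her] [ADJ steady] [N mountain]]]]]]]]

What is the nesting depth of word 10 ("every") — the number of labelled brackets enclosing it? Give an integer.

7

Counting open brackets not yet closed at "every": [S [VP [SBAR [S [VP [NP [DET = 7.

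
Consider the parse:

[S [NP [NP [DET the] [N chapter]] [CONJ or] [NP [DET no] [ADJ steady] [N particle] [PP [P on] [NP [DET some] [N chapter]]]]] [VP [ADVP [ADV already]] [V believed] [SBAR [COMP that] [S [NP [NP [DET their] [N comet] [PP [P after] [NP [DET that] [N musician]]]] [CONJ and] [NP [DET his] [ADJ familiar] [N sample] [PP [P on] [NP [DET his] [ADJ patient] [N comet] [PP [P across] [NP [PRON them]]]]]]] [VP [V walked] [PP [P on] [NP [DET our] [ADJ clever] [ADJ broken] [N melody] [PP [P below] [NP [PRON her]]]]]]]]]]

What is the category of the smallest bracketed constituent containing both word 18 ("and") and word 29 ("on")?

S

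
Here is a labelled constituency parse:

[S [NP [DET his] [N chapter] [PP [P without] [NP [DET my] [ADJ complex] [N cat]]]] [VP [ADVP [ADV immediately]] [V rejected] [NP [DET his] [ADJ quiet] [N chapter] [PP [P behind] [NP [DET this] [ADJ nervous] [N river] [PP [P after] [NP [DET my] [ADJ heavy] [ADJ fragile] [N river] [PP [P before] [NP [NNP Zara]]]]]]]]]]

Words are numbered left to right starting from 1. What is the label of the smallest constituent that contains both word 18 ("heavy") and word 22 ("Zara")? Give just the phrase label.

The smallest bracket enclosing both words is [NP my heavy fragile river before Zara], so the label is NP.

NP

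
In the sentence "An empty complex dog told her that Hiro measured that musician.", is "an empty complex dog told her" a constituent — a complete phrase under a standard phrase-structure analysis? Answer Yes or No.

No

The smallest constituent containing the whole sequence is the clause [S an empty complex dog told her that Hiro measured that musician], but the sequence is only part of it — it straddles the boundary between noun phrase "an empty complex dog" and verb phrase "told her that Hiro measured that musician".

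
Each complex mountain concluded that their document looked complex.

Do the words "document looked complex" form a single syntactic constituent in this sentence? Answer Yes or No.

No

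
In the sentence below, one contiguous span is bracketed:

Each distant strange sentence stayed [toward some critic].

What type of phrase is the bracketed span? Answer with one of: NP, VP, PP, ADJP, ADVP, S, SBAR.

PP

The bracketed span "toward some critic" is headed by "toward", making it a prepositional phrase (PP).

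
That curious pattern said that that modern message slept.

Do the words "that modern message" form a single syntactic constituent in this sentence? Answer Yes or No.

Yes

"that modern message" is exactly the noun phrase [NP that modern message], a complete constituent.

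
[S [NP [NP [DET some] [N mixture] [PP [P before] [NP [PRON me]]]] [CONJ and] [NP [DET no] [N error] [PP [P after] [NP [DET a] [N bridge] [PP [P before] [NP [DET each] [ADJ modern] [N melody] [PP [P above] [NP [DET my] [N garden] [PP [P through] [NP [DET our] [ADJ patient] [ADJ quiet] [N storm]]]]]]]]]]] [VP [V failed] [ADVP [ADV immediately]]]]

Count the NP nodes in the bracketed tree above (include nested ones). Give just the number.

8

Scanning left to right, an opening `[NP` appears at word positions 1, 1, 4, 6, 9, 12, 16, 19 — 8 in total.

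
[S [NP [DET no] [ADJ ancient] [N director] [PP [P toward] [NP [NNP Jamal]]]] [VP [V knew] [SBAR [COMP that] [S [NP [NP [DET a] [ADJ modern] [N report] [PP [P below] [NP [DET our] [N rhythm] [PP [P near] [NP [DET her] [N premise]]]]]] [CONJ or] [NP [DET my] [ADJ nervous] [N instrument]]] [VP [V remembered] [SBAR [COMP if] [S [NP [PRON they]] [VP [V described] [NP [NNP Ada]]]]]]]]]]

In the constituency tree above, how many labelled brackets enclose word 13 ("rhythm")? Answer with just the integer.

The word sits inside N, which is inside NP, inside PP, inside NP, inside NP, inside S, inside SBAR, inside VP, inside S — 9 brackets in all.

9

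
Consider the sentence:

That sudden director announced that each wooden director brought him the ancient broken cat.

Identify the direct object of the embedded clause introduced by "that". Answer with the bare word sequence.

Within the embedded clause introduced by "that", the direct object of "brought" is "the ancient broken cat".

the ancient broken cat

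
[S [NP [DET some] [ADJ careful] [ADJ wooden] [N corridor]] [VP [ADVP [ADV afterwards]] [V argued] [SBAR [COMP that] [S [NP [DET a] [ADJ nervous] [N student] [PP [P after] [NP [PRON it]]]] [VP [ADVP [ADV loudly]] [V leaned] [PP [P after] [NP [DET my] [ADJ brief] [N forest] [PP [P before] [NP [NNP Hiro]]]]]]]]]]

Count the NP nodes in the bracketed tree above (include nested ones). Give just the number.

Listing each NP by its span: [NP some careful wooden corridor]; [NP a nervous student after it]; [NP it]; [NP my brief forest before Hiro]; [NP Hiro] — that makes 5.

5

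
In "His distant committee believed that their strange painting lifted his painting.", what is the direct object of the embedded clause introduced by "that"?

Within the embedded clause introduced by "that", the direct object of "lifted" is "his painting".

his painting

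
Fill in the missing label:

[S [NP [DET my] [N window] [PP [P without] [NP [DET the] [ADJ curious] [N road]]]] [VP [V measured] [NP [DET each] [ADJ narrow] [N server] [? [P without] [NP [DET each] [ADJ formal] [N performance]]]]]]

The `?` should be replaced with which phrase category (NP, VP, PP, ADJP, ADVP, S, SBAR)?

Looking at what the `?` directly dominates — P 'without', NP — this is a prepositional phrase (PP).

PP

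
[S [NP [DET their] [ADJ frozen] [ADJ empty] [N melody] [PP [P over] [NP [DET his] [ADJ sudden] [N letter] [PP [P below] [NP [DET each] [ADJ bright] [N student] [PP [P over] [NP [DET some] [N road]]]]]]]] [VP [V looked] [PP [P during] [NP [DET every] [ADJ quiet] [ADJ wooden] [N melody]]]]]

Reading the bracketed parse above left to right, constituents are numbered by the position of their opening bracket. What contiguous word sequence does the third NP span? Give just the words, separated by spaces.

each bright student over some road

The NP opening brackets appear, in order, over: "their frozen empty melody over his sudden letter below each bright student over some road"; "his sudden letter below each bright student over some road"; "each bright student over some road"; "some road"; "every quiet wooden melody". The third one spans "each bright student over some road".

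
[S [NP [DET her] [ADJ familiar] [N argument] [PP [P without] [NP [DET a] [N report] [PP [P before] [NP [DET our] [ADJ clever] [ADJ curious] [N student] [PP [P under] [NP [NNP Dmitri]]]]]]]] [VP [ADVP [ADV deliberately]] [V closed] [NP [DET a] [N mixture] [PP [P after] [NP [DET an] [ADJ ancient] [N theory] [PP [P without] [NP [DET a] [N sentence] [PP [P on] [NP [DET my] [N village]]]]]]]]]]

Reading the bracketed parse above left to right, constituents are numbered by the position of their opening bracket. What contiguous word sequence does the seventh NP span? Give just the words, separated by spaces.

a sentence on my village

The NP opening brackets appear, in order, over: "her familiar argument without a report before our clever curious student under Dmitri"; "a report before our clever curious student under Dmitri"; "our clever curious student under Dmitri"; "Dmitri"; "a mixture after an ancient theory without a sentence on my village"; "an ancient theory without a sentence on my village"; "a sentence on my village"; "my village". The seventh one spans "a sentence on my village".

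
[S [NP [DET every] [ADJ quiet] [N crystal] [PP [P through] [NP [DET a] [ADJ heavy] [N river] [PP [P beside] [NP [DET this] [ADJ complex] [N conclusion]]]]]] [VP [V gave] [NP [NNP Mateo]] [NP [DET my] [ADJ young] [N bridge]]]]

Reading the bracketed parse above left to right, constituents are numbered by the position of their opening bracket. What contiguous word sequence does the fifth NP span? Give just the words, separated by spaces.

my young bridge

The NP opening brackets appear, in order, over: "every quiet crystal through a heavy river beside this complex conclusion"; "a heavy river beside this complex conclusion"; "this complex conclusion"; "Mateo"; "my young bridge". The fifth one spans "my young bridge".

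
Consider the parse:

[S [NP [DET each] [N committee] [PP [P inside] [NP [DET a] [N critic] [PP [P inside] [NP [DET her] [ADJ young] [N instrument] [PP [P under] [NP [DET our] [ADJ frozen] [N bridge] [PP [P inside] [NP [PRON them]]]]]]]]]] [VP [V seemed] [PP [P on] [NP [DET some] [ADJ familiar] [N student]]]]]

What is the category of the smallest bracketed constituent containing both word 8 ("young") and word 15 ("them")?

Both words fall inside [NP her young instrument under our frozen bridge inside them] (words 7–15), and no smaller constituent contains them both. Label: NP.

NP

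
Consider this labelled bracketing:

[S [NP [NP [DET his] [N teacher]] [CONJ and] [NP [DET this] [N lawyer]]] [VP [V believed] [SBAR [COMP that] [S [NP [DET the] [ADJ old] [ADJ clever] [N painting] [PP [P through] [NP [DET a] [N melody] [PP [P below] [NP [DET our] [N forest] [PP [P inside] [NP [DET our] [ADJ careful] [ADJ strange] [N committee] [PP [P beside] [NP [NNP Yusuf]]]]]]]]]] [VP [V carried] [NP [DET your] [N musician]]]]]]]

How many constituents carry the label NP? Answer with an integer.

Listing each NP by its span: [NP his teacher and this lawyer]; [NP his teacher]; [NP this lawyer]; [NP the old clever painting through a melody below our forest inside our careful strange committee beside Yusuf]; [NP a melody below our forest inside our careful strange committee beside Yusuf]; [NP our forest inside our careful strange committee beside Yusuf] … — that makes 9.

9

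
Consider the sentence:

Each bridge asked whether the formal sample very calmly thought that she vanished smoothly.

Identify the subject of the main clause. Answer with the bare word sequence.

each bridge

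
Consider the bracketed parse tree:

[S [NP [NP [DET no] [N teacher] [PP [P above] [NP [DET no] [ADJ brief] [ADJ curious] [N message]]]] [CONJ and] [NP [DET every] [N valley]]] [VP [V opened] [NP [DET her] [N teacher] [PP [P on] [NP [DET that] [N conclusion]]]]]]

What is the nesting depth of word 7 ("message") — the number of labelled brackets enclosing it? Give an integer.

6

The word sits inside N, which is inside NP, inside PP, inside NP, inside NP, inside S — 6 brackets in all.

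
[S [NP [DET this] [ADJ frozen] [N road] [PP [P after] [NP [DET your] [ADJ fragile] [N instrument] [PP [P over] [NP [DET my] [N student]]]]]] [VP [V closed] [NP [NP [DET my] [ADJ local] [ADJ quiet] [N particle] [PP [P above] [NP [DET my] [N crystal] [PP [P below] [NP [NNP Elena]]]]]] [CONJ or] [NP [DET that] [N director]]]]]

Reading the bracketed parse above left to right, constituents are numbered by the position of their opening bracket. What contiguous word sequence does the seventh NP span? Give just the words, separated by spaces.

In left-to-right order the NP constituents are "this frozen road after your fragile instrument over my student"; "your fragile instrument over my student"; "my student"; "my local quiet particle above my crystal below Elena or that director"; "my local quiet particle above my crystal below Elena"; "my crystal below Elena"; "Elena"; "that director". Number 7 is "Elena".

Elena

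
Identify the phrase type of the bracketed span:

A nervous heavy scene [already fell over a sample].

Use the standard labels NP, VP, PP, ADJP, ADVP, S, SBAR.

VP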